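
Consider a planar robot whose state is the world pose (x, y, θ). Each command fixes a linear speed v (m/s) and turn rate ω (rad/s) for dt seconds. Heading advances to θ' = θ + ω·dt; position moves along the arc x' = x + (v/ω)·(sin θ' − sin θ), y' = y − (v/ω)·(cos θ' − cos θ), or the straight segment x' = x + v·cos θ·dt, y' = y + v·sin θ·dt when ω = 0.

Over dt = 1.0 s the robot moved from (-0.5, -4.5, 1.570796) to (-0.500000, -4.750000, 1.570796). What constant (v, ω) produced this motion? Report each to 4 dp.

v = -0.2500, ω = 0.0000

Δθ = 1.570796 − 1.570796 = 0.000000
ω = Δθ/dt = 0.000000/1.0 = 0.0000
ω = 0 → v = (Δx·cos θ + Δy·sin θ)/dt = -0.2500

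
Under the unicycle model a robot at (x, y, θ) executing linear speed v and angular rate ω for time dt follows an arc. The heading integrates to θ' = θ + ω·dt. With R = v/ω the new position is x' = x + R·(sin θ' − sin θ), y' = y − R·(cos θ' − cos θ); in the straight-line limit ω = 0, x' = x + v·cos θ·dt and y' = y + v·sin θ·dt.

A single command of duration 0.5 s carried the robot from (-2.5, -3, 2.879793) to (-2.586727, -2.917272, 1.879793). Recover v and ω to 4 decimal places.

Δθ = 1.879793 − 2.879793 = -1.000000
ω = Δθ/dt = -1.000000/0.5 = -2.0000
R = Δx/(sin θ' − sin θ) = -0.1250
v = R·ω = -0.1250·-2.0000 = 0.2500

v = 0.2500, ω = -2.0000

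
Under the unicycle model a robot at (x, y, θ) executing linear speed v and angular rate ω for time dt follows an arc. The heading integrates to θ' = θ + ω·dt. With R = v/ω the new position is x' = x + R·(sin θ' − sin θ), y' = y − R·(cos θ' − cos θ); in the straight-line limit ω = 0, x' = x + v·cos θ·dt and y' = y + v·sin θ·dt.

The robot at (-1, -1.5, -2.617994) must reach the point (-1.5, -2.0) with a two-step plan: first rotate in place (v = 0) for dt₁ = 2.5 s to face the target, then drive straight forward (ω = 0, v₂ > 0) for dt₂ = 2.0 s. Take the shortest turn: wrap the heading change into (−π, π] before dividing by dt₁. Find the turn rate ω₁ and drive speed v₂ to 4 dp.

heading to target = atan2(-2−-1.5, -1.5−-1) = -2.3562
Δθ = wrap(-2.3562 − -2.6180) = 0.2618; ω₁ = Δθ/dt₁ = 0.1047
distance = √((-1.5−-1)² + (-2−-1.5)²) = 0.7071; v₂ = distance/dt₂ = 0.3536

ω₁ = 0.1047, v₂ = 0.3536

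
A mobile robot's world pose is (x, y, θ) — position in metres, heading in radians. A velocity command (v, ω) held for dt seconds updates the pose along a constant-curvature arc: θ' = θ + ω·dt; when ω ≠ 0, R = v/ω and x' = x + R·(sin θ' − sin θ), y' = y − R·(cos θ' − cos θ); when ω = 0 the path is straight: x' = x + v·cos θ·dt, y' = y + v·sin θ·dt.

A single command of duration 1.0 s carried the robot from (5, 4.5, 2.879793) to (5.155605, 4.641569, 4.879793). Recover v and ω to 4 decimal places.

v = -0.2500, ω = 2.0000

Δθ = 4.879793 − 2.879793 = 2.000000
ω = Δθ/dt = 2.000000/1.0 = 2.0000
R = Δx/(sin θ' − sin θ) = -0.1250
v = R·ω = -0.1250·2.0000 = -0.2500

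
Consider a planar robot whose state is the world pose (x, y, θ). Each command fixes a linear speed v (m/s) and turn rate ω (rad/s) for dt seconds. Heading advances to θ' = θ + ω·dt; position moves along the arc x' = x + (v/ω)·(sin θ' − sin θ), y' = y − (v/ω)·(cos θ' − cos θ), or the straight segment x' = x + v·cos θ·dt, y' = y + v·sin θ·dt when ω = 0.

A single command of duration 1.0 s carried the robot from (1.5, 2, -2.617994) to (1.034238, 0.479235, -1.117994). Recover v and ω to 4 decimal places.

v = 1.7500, ω = 1.5000

Δθ = -1.117994 − -2.617994 = 1.500000
ω = Δθ/dt = 1.500000/1.0 = 1.5000
R = −Δy/(cos θ' − cos θ) = 1.1667
v = R·ω = 1.1667·1.5000 = 1.7500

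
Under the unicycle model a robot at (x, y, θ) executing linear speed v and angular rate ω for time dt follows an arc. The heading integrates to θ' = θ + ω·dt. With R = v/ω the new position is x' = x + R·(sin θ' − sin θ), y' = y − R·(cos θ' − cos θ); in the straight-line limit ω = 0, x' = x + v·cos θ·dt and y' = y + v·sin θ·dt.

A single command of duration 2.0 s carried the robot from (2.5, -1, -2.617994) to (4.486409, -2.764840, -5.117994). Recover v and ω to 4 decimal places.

v = -1.7500, ω = -1.2500

Δθ = -5.117994 − -2.617994 = -2.500000
ω = Δθ/dt = -2.500000/2.0 = -1.2500
R = Δx/(sin θ' − sin θ) = 1.4000
v = R·ω = 1.4000·-1.2500 = -1.7500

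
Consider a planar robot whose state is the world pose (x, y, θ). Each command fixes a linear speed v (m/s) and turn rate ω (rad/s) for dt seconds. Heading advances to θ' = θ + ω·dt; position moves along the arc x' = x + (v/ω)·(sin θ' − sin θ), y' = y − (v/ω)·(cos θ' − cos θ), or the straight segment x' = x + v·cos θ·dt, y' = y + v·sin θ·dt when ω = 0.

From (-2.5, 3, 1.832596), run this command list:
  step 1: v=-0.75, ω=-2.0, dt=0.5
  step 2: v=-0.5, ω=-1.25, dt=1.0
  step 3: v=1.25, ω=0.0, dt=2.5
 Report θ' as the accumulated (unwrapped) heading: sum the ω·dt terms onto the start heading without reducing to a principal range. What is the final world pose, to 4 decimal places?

step 1: θ'=0.8326 (R=0.3750) → pose (-2.5848, 2.6506, 0.8326)
step 2: θ'=-0.4174 (R=0.4000) → pose (-3.0429, 2.5541, -0.4174)
step 3: θ'=-0.4174 (straight) → pose (-0.1862, 1.2873, -0.4174)

(-0.1862, 1.2873, -0.4174)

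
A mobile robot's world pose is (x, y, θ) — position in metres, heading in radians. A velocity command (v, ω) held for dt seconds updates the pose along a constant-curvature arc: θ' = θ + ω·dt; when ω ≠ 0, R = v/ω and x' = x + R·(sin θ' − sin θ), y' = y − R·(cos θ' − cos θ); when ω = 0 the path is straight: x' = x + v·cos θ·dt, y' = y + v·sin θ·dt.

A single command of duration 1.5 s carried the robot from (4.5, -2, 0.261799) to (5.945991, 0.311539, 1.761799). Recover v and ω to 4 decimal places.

v = 2.0000, ω = 1.0000

Δθ = 1.761799 − 0.261799 = 1.500000
ω = Δθ/dt = 1.500000/1.5 = 1.0000
R = −Δy/(cos θ' − cos θ) = 2.0000
v = R·ω = 2.0000·1.0000 = 2.0000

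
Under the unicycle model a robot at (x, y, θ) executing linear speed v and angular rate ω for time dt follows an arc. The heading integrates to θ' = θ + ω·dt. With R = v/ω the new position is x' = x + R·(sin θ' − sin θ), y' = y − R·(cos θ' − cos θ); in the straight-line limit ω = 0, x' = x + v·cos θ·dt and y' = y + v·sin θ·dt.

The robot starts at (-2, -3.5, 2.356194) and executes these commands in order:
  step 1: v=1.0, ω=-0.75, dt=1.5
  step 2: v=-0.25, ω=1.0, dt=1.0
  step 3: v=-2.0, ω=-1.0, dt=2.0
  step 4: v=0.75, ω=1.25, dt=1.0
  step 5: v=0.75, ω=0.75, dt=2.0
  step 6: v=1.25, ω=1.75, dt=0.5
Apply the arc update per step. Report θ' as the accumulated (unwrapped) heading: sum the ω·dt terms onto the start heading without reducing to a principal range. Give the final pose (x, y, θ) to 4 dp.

(-4.3556, -4.0819, 3.8562)

step 1: θ'=1.2312 (R=-1.3333) → pose (-2.3144, -2.1130, 1.2312)
step 2: θ'=2.2312 (R=-0.2500) → pose (-2.2761, -2.3497, 2.2312)
step 3: θ'=0.2312 (R=2.0000) → pose (-3.3973, -5.5233, 0.2312)
step 4: θ'=1.4812 (R=0.6000) → pose (-2.9372, -4.9930, 1.4812)
step 5: θ'=2.9812 (R=1.0000) → pose (-3.7735, -3.9163, 2.9812)
step 6: θ'=3.8562 (R=0.7143) → pose (-4.3556, -4.0819, 3.8562)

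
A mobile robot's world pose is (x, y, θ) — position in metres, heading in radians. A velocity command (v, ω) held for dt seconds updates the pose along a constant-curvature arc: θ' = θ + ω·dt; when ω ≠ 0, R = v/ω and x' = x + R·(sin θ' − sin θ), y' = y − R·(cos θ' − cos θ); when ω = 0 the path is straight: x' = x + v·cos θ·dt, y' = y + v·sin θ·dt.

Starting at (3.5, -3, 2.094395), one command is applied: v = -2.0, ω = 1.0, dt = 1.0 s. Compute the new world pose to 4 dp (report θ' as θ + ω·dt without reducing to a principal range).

θ' = 2.0944 + 1.0·1.0 = 3.0944
R = v/ω = -2.0/1.0 = -2.0000
x' = 3.5 + -2.0000·(sin 3.0944 − sin 2.0944) = 5.1377
y' = -3 − -2.0000·(cos 3.0944 − cos 2.0944) = -3.9978

(5.1377, -3.9978, 3.0944)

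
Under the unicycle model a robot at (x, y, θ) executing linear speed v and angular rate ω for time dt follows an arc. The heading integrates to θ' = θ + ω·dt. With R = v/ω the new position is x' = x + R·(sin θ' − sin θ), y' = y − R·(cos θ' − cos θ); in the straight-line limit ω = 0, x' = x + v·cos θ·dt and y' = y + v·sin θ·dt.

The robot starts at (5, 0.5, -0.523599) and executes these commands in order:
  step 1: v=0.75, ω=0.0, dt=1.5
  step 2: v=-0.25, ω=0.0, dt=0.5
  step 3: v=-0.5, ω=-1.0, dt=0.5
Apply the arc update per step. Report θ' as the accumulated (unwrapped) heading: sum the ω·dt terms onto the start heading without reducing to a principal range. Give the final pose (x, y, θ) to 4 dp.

(5.6890, 0.1729, -1.0236)

step 1: θ'=-0.5236 (straight) → pose (5.9743, -0.0625, -0.5236)
step 2: θ'=-0.5236 (straight) → pose (5.8660, 0.0000, -0.5236)
step 3: θ'=-1.0236 (R=0.5000) → pose (5.6890, 0.1729, -1.0236)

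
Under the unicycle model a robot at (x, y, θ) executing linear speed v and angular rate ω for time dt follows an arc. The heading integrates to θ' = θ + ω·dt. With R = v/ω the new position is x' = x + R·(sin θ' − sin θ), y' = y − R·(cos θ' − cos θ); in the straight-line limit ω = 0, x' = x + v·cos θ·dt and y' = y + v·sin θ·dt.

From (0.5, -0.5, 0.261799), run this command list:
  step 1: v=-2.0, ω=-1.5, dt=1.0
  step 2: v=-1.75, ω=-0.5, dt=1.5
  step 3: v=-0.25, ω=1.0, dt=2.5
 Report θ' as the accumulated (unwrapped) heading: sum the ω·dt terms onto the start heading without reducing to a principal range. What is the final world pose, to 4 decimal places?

(-1.3476, 3.2335, 0.5118)

step 1: θ'=-1.2382 (R=1.3333) → pose (-1.1054, 0.3526, -1.2382)
step 2: θ'=-1.9882 (R=3.5000) → pose (-0.9967, 2.9142, -1.9882)
step 3: θ'=0.5118 (R=-0.2500) → pose (-1.3476, 3.2335, 0.5118)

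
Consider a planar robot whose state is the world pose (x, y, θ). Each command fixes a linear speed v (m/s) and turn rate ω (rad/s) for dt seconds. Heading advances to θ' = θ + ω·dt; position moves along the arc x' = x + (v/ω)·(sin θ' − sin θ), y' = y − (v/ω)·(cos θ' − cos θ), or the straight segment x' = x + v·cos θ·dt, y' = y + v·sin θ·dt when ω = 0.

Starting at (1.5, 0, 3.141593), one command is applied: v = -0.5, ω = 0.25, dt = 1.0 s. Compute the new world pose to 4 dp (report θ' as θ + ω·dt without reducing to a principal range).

θ' = 3.1416 + 0.25·1.0 = 3.3916
R = v/ω = -0.5/0.25 = -2.0000
x' = 1.5 + -2.0000·(sin 3.3916 − sin 3.1416) = 1.9948
y' = 0 − -2.0000·(cos 3.3916 − cos 3.1416) = 0.0622

(1.9948, 0.0622, 3.3916)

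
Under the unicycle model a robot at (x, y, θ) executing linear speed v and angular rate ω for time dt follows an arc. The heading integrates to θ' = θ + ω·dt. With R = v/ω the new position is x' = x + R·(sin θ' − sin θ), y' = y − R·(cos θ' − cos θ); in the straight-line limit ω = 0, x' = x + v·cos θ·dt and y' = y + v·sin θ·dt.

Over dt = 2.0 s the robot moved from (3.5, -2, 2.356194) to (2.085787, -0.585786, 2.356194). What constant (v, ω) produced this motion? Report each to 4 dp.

v = 1.0000, ω = 0.0000

Δθ = 2.356194 − 2.356194 = 0.000000
ω = Δθ/dt = 0.000000/2.0 = 0.0000
ω = 0 → v = (Δx·cos θ + Δy·sin θ)/dt = 1.0000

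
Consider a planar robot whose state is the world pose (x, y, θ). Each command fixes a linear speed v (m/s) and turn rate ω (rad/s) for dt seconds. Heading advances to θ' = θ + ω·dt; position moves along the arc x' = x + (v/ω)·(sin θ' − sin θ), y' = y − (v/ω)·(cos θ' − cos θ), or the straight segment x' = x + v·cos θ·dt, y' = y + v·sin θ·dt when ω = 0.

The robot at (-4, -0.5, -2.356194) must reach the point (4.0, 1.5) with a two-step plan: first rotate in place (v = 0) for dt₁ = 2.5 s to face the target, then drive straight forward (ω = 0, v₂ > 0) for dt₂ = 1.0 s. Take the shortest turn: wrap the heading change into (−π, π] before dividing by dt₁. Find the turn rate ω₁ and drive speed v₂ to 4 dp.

heading to target = atan2(1.5−-0.5, 4−-4) = 0.2450
Δθ = wrap(0.2450 − -2.3562) = 2.6012; ω₁ = Δθ/dt₁ = 1.0405
distance = √((4−-4)² + (1.5−-0.5)²) = 8.2462; v₂ = distance/dt₂ = 8.2462

ω₁ = 1.0405, v₂ = 8.2462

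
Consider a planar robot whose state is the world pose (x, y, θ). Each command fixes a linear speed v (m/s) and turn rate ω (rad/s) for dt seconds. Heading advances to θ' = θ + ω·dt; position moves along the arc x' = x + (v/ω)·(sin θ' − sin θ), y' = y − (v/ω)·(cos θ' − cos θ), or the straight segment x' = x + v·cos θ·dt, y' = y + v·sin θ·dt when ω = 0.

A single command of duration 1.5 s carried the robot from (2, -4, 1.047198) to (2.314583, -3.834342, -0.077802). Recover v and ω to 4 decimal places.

Δθ = -0.077802 − 1.047198 = -1.125000
ω = Δθ/dt = -1.125000/1.5 = -0.7500
R = Δx/(sin θ' − sin θ) = -0.3333
v = R·ω = -0.3333·-0.7500 = 0.2500

v = 0.2500, ω = -0.7500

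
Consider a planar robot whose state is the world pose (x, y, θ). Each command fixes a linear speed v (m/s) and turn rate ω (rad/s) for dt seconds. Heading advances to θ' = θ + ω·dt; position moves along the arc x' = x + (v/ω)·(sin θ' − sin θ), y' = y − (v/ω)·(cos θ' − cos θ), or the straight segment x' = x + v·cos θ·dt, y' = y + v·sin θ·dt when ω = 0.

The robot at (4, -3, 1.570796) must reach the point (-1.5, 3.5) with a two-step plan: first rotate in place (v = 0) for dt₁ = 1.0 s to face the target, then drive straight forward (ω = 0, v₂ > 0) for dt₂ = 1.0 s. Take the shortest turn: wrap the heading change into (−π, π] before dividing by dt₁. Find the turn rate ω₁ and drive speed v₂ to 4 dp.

heading to target = atan2(3.5−-3, -1.5−4) = 2.2731
Δθ = wrap(2.2731 − 1.5708) = 0.7023; ω₁ = Δθ/dt₁ = 0.7023
distance = √((-1.5−4)² + (3.5−-3)²) = 8.5147; v₂ = distance/dt₂ = 8.5147

ω₁ = 0.7023, v₂ = 8.5147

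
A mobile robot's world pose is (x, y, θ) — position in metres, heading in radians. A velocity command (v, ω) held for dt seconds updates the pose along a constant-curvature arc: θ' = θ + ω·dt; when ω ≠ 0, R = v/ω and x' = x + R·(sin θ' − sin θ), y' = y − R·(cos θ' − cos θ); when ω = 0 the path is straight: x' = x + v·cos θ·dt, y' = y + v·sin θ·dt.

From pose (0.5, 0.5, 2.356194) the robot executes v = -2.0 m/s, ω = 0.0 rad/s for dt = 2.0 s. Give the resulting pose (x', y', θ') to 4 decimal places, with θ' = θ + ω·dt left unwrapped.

(3.3284, -2.3284, 2.3562)

θ' = 2.3562 + 0.0·2.0 = 2.3562
ω = 0 → straight: x' = 0.5 + -2.0·cos(2.3562)·2.0 = 3.3284
y' = 0.5 + -2.0·sin(2.3562)·2.0 = -2.3284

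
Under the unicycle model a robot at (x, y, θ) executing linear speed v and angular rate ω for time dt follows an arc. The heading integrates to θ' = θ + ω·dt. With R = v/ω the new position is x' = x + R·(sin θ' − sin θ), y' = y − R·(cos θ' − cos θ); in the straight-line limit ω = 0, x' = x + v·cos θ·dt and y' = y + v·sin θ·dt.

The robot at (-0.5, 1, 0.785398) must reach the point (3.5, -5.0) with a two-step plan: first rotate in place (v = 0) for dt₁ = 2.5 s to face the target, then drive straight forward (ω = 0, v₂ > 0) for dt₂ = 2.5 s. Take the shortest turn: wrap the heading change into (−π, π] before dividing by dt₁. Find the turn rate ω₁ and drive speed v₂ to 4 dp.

ω₁ = -0.7073, v₂ = 2.8844

heading to target = atan2(-5−1, 3.5−-0.5) = -0.9828
Δθ = wrap(-0.9828 − 0.7854) = -1.7682; ω₁ = Δθ/dt₁ = -0.7073
distance = √((3.5−-0.5)² + (-5−1)²) = 7.2111; v₂ = distance/dt₂ = 2.8844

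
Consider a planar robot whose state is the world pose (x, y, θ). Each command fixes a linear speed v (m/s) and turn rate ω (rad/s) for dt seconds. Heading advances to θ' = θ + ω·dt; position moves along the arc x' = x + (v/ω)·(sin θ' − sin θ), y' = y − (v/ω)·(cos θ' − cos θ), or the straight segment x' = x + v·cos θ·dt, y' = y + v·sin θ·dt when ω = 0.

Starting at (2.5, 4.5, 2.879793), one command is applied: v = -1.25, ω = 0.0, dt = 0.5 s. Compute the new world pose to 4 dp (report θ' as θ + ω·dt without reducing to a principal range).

θ' = 2.8798 + 0.0·0.5 = 2.8798
ω = 0 → straight: x' = 2.5 + -1.25·cos(2.8798)·0.5 = 3.1037
y' = 4.5 + -1.25·sin(2.8798)·0.5 = 4.3382

(3.1037, 4.3382, 2.8798)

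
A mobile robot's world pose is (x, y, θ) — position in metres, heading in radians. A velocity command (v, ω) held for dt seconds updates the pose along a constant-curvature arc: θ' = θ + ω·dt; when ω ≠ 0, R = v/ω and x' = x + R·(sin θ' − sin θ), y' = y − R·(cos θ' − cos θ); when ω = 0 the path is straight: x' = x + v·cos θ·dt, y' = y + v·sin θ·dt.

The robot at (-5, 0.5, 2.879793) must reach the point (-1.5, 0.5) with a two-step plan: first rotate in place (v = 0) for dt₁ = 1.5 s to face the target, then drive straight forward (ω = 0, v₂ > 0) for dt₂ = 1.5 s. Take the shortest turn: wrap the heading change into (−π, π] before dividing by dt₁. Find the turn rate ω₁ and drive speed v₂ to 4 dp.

ω₁ = -1.9199, v₂ = 2.3333

heading to target = atan2(0.5−0.5, -1.5−-5) = 0.0000
Δθ = wrap(0.0000 − 2.8798) = -2.8798; ω₁ = Δθ/dt₁ = -1.9199
distance = √((-1.5−-5)² + (0.5−0.5)²) = 3.5000; v₂ = distance/dt₂ = 2.3333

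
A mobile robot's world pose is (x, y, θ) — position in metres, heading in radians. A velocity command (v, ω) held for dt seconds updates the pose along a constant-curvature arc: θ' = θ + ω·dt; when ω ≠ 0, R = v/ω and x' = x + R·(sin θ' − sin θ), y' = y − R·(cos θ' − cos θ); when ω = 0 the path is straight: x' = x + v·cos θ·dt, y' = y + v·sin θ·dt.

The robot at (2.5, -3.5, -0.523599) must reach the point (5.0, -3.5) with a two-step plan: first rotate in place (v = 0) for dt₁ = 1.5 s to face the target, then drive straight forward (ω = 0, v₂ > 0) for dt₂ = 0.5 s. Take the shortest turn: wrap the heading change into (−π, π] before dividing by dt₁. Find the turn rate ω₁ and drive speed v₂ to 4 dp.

heading to target = atan2(-3.5−-3.5, 5−2.5) = 0.0000
Δθ = wrap(0.0000 − -0.5236) = 0.5236; ω₁ = Δθ/dt₁ = 0.3491
distance = √((5−2.5)² + (-3.5−-3.5)²) = 2.5000; v₂ = distance/dt₂ = 5.0000

ω₁ = 0.3491, v₂ = 5.0000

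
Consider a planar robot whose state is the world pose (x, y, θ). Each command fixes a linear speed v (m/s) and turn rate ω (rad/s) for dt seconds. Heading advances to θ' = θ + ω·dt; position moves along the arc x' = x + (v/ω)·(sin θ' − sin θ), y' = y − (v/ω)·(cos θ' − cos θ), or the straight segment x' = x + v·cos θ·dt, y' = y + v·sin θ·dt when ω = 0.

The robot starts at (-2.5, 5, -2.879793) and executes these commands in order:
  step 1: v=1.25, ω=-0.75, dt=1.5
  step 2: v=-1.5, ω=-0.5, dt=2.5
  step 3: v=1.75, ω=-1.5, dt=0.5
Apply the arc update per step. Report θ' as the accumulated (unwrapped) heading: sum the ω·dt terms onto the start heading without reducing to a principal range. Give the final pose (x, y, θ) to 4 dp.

step 1: θ'=-4.0048 (R=-1.6667) → pose (-4.1979, 5.5265, -4.0048)
step 2: θ'=-5.2548 (R=3.0000) → pose (-3.9083, 2.0279, -5.2548)
step 3: θ'=-6.0048 (R=-1.1667) → pose (-3.2297, 2.5474, -6.0048)

(-3.2297, 2.5474, -6.0048)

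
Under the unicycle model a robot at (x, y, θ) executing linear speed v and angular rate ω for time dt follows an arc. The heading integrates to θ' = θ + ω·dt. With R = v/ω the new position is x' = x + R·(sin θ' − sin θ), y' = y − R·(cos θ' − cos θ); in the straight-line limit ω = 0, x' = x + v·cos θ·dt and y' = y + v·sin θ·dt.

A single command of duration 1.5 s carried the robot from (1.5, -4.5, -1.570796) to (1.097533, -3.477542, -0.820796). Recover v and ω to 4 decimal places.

Δθ = -0.820796 − -1.570796 = 0.750000
ω = Δθ/dt = 0.750000/1.5 = 0.5000
R = −Δy/(cos θ' − cos θ) = -1.5000
v = R·ω = -1.5000·0.5000 = -0.7500

v = -0.7500, ω = 0.5000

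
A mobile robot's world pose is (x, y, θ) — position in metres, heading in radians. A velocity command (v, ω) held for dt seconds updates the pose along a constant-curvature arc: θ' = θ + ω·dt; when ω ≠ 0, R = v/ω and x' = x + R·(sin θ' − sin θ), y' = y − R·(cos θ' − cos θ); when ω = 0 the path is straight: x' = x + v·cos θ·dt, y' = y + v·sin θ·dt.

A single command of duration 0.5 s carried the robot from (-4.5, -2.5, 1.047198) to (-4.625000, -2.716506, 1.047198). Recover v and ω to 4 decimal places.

Δθ = 1.047198 − 1.047198 = 0.000000
ω = Δθ/dt = 0.000000/0.5 = 0.0000
ω = 0 → v = (Δx·cos θ + Δy·sin θ)/dt = -0.5000

v = -0.5000, ω = 0.0000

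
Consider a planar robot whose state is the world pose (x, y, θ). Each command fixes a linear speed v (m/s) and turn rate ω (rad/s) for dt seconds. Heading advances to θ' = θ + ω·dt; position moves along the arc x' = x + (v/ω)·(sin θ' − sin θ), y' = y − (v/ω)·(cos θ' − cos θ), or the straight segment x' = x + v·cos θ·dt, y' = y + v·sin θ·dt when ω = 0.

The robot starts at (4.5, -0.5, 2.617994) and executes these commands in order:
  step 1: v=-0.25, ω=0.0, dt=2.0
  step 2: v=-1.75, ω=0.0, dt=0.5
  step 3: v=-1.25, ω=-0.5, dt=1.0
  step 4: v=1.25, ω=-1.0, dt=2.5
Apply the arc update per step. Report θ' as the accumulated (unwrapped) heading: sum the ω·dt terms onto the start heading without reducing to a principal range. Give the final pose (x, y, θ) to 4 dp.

step 1: θ'=2.6180 (straight) → pose (4.9330, -0.7500, 2.6180)
step 2: θ'=2.6180 (straight) → pose (5.6908, -1.1875, 2.6180)
step 3: θ'=2.1180 (R=2.5000) → pose (6.5758, -2.0518, 2.1180)
step 4: θ'=-0.3820 (R=-1.2500) → pose (8.1092, -0.2416, -0.3820)

(8.1092, -0.2416, -0.3820)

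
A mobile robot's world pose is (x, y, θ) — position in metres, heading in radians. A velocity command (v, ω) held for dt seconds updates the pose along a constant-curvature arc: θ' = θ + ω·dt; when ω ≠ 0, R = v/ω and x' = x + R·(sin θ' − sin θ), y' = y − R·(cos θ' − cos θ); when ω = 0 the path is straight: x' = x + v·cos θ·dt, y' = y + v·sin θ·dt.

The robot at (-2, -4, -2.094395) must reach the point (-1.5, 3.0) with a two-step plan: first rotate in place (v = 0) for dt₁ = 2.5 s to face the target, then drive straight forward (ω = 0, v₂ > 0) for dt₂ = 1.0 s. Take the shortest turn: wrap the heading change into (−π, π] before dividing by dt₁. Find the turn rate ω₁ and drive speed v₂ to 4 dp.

heading to target = atan2(3−-4, -1.5−-2) = 1.4995
Δθ = wrap(1.4995 − -2.0944) = -2.6893; ω₁ = Δθ/dt₁ = -1.0757
distance = √((-1.5−-2)² + (3−-4)²) = 7.0178; v₂ = distance/dt₂ = 7.0178

ω₁ = -1.0757, v₂ = 7.0178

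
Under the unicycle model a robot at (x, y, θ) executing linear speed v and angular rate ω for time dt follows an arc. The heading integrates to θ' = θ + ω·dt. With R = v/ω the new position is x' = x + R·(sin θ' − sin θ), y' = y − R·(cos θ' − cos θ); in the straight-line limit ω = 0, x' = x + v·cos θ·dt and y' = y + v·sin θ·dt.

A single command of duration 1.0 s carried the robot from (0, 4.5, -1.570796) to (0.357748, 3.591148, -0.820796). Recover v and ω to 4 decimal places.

Δθ = -0.820796 − -1.570796 = 0.750000
ω = Δθ/dt = 0.750000/1.0 = 0.7500
R = −Δy/(cos θ' − cos θ) = 1.3333
v = R·ω = 1.3333·0.7500 = 1.0000

v = 1.0000, ω = 0.7500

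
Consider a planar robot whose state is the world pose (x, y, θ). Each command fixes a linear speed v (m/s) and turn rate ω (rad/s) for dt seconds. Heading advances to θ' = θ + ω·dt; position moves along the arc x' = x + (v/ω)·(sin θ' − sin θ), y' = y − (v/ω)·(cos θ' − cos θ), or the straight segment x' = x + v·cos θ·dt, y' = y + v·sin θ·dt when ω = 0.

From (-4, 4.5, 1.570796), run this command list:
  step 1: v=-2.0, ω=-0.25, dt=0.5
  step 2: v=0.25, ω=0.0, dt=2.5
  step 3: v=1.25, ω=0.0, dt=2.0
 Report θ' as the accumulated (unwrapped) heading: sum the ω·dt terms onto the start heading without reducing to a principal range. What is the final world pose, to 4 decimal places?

(-3.6728, 6.6032, 1.4458)

step 1: θ'=1.4458 (R=8.0000) → pose (-4.0624, 3.5026, 1.4458)
step 2: θ'=1.4458 (straight) → pose (-3.9845, 4.1227, 1.4458)
step 3: θ'=1.4458 (straight) → pose (-3.6728, 6.6032, 1.4458)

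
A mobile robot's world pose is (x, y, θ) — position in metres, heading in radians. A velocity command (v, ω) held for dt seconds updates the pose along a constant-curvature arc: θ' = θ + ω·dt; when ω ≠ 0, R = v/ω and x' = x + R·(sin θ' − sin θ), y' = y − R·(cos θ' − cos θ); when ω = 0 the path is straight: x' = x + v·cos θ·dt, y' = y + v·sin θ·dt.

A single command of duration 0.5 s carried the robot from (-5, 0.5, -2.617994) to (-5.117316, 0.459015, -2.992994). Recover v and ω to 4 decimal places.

Δθ = -2.992994 − -2.617994 = -0.375000
ω = Δθ/dt = -0.375000/0.5 = -0.7500
R = Δx/(sin θ' − sin θ) = -0.3333
v = R·ω = -0.3333·-0.7500 = 0.2500

v = 0.2500, ω = -0.7500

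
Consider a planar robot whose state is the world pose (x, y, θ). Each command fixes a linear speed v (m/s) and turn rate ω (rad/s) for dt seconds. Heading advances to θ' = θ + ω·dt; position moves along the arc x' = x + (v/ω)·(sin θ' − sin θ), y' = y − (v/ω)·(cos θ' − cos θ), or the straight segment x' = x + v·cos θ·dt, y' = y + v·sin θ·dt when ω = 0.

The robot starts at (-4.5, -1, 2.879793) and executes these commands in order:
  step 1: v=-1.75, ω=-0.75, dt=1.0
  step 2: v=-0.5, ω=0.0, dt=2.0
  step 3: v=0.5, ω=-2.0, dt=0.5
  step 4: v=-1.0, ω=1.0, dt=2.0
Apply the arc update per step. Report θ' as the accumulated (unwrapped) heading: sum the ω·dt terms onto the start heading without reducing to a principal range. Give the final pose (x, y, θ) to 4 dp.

(-1.7170, -4.0516, 3.1298)

step 1: θ'=2.1298 (R=2.3333) → pose (-3.1257, -2.0164, 2.1298)
step 2: θ'=2.1298 (straight) → pose (-2.5954, -2.8642, 2.1298)
step 3: θ'=1.1298 (R=-0.2500) → pose (-2.6095, -2.6249, 1.1298)
step 4: θ'=3.1298 (R=-1.0000) → pose (-1.7170, -4.0516, 3.1298)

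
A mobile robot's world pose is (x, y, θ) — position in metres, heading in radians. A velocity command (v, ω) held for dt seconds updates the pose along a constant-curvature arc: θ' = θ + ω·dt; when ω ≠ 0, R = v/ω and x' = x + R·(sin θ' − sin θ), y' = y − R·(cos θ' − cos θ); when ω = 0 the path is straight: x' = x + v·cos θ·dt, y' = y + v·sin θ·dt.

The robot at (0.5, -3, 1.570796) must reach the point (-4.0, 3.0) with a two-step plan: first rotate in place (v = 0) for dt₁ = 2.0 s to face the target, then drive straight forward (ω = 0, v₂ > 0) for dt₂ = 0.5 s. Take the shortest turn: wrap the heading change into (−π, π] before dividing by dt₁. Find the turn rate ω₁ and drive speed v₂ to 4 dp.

heading to target = atan2(3−-3, -4−0.5) = 2.2143
Δθ = wrap(2.2143 − 1.5708) = 0.6435; ω₁ = Δθ/dt₁ = 0.3218
distance = √((-4−0.5)² + (3−-3)²) = 7.5000; v₂ = distance/dt₂ = 15.0000

ω₁ = 0.3218, v₂ = 15.0000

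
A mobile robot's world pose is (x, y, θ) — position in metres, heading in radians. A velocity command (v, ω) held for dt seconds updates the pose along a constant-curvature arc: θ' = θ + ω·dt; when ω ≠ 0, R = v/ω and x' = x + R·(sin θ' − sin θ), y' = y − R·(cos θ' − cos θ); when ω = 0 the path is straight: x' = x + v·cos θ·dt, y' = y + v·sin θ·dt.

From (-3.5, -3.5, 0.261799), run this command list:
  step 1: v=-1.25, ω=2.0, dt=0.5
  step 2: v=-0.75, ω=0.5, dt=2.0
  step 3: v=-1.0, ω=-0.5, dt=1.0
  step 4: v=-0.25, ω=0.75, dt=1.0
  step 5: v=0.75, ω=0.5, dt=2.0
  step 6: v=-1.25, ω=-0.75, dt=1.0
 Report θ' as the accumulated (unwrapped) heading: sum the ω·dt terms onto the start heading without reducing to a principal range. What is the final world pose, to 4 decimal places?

(-3.3125, -6.2465, 2.7618)

step 1: θ'=1.2618 (R=-0.6250) → pose (-3.9336, -3.9136, 1.2618)
step 2: θ'=2.2618 (R=-1.5000) → pose (-3.6606, -5.3258, 2.2618)
step 3: θ'=1.7618 (R=2.0000) → pose (-3.2382, -6.2207, 1.7618)
step 4: θ'=2.5118 (R=-0.3333) → pose (-3.1072, -6.4268, 2.5118)
step 5: θ'=3.5118 (R=1.5000) → pose (-4.5334, -6.2406, 3.5118)
step 6: θ'=2.7618 (R=1.6667) → pose (-3.3125, -6.2465, 2.7618)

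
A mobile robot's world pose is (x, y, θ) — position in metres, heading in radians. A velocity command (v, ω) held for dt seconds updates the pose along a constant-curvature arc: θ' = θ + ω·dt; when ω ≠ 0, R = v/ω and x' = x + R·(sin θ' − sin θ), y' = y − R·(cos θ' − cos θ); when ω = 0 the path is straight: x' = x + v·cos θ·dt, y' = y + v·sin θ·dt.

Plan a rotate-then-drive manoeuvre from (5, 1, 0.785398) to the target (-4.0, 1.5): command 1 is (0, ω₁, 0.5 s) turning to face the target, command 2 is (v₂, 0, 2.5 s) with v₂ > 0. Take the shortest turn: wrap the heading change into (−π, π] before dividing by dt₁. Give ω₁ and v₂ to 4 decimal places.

ω₁ = 4.6014, v₂ = 3.6056

heading to target = atan2(1.5−1, -4−5) = 3.0861
Δθ = wrap(3.0861 − 0.7854) = 2.3007; ω₁ = Δθ/dt₁ = 4.6014
distance = √((-4−5)² + (1.5−1)²) = 9.0139; v₂ = distance/dt₂ = 3.6056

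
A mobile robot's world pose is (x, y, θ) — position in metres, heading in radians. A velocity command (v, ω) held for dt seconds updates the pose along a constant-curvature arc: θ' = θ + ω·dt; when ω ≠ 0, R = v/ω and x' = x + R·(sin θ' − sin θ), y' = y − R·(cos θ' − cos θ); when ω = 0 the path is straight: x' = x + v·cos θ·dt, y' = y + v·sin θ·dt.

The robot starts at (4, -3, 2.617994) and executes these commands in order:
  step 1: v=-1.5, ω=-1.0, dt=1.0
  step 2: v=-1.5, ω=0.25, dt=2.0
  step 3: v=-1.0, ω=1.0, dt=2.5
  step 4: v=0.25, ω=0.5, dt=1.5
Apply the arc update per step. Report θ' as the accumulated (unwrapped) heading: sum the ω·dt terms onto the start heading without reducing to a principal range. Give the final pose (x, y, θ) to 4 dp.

(7.5687, -6.9929, 5.3680)

step 1: θ'=1.6180 (R=1.5000) → pose (4.7483, -4.2283, 1.6180)
step 2: θ'=2.1180 (R=-6.0000) → pose (5.6177, -7.0670, 2.1180)
step 3: θ'=4.6180 (R=-1.0000) → pose (7.4673, -6.6409, 4.6180)
step 4: θ'=5.3680 (R=0.5000) → pose (7.5687, -6.9929, 5.3680)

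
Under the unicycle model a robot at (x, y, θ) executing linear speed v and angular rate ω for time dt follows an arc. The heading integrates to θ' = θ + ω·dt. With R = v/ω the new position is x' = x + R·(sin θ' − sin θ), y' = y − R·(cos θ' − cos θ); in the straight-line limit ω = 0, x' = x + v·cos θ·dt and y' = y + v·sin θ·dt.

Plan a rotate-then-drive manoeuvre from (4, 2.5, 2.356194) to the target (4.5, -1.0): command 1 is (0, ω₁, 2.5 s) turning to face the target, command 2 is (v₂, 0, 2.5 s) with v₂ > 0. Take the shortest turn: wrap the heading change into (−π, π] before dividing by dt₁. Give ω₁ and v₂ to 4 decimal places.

ω₁ = 0.9992, v₂ = 1.4142

heading to target = atan2(-1−2.5, 4.5−4) = -1.4289
Δθ = wrap(-1.4289 − 2.3562) = 2.4981; ω₁ = Δθ/dt₁ = 0.9992
distance = √((4.5−4)² + (-1−2.5)²) = 3.5355; v₂ = distance/dt₂ = 1.4142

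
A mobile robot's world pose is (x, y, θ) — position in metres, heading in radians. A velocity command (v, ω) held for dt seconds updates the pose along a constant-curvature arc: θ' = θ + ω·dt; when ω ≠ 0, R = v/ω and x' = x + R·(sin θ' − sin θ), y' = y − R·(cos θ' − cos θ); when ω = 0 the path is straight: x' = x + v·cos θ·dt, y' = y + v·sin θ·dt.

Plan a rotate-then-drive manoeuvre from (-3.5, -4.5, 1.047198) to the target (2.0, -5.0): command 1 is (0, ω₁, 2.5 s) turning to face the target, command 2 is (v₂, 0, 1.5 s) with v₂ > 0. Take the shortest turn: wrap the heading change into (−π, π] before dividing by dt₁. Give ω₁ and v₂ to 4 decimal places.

heading to target = atan2(-5−-4.5, 2−-3.5) = -0.0907
Δθ = wrap(-0.0907 − 1.0472) = -1.1379; ω₁ = Δθ/dt₁ = -0.4551
distance = √((2−-3.5)² + (-5−-4.5)²) = 5.5227; v₂ = distance/dt₂ = 3.6818

ω₁ = -0.4551, v₂ = 3.6818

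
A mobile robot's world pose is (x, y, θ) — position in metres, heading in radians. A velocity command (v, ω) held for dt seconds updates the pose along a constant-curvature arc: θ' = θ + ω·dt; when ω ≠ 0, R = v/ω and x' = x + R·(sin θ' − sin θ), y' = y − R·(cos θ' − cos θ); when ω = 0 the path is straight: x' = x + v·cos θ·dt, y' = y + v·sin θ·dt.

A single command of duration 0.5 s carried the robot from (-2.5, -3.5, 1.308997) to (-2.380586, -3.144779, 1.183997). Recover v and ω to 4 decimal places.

v = 0.7500, ω = -0.2500

Δθ = 1.183997 − 1.308997 = -0.125000
ω = Δθ/dt = -0.125000/0.5 = -0.2500
R = −Δy/(cos θ' − cos θ) = -3.0000
v = R·ω = -3.0000·-0.2500 = 0.7500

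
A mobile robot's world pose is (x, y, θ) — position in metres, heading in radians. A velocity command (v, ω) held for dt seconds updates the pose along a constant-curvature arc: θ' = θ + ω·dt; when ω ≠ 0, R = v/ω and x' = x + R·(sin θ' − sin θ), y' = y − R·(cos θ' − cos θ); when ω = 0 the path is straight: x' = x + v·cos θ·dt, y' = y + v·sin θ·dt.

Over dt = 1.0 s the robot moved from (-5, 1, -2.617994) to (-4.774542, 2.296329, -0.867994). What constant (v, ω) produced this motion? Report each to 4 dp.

Δθ = -0.867994 − -2.617994 = 1.750000
ω = Δθ/dt = 1.750000/1.0 = 1.7500
R = −Δy/(cos θ' − cos θ) = -0.8571
v = R·ω = -0.8571·1.7500 = -1.5000

v = -1.5000, ω = 1.7500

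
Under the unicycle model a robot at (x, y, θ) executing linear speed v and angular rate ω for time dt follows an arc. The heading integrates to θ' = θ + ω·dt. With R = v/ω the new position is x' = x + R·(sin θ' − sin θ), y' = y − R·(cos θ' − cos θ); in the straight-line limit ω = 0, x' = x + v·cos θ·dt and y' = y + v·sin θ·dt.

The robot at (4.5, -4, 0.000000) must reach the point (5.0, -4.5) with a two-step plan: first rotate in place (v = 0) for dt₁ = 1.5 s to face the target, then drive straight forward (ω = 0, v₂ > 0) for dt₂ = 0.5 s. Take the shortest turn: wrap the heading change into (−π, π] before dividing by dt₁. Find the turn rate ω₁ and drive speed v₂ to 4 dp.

ω₁ = -0.5236, v₂ = 1.4142

heading to target = atan2(-4.5−-4, 5−4.5) = -0.7854
Δθ = wrap(-0.7854 − 0.0000) = -0.7854; ω₁ = Δθ/dt₁ = -0.5236
distance = √((5−4.5)² + (-4.5−-4)²) = 0.7071; v₂ = distance/dt₂ = 1.4142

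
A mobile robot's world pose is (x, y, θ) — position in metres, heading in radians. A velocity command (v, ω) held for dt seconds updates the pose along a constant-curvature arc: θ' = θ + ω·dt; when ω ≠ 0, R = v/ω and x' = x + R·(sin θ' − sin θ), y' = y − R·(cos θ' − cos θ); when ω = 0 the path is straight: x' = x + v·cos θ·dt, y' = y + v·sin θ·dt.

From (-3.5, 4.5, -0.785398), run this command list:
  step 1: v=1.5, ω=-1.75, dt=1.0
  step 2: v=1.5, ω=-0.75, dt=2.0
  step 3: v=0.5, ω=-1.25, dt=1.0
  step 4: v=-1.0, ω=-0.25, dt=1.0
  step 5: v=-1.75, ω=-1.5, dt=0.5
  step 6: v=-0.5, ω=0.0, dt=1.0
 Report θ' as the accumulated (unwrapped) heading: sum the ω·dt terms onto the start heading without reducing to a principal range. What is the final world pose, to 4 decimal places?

(-8.2774, 2.9734, -6.2854)

step 1: θ'=-2.5354 (R=-0.8571) → pose (-3.6177, 3.1895, -2.5354)
step 2: θ'=-4.0354 (R=-2.0000) → pose (-6.3162, 3.5802, -4.0354)
step 3: θ'=-5.2854 (R=-0.4000) → pose (-6.3405, 4.0477, -5.2854)
step 4: θ'=-5.5354 (R=4.0000) → pose (-6.9815, 3.2835, -5.5354)
step 5: θ'=-6.2854 (R=1.1667) → pose (-7.7774, 2.9723, -6.2854)
step 6: θ'=-6.2854 (straight) → pose (-8.2774, 2.9734, -6.2854)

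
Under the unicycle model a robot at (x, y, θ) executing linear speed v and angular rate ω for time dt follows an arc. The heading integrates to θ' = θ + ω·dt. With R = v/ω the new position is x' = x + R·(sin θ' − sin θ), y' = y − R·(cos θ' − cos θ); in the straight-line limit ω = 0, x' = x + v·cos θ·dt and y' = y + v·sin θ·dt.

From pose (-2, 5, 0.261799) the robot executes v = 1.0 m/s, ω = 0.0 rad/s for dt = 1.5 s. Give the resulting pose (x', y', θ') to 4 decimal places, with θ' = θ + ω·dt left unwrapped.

θ' = 0.2618 + 0.0·1.5 = 0.2618
ω = 0 → straight: x' = -2 + 1.0·cos(0.2618)·1.5 = -0.5511
y' = 5 + 1.0·sin(0.2618)·1.5 = 5.3882

(-0.5511, 5.3882, 0.2618)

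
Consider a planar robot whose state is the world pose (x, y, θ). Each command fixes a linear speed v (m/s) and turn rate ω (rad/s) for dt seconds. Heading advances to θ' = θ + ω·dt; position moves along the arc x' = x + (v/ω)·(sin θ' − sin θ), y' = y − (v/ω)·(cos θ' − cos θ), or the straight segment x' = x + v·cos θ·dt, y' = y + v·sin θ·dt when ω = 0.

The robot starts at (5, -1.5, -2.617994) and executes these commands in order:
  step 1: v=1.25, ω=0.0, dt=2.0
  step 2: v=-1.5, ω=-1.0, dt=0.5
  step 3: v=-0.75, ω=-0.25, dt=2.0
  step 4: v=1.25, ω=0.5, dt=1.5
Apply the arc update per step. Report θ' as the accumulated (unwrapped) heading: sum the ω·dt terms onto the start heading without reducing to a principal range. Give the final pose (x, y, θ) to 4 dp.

step 1: θ'=-2.6180 (straight) → pose (2.8349, -2.7500, -2.6180)
step 2: θ'=-3.1180 (R=1.5000) → pose (3.5495, -2.5495, -3.1180)
step 3: θ'=-3.6180 (R=3.0000) → pose (4.9961, -2.8827, -3.6180)
step 4: θ'=-2.8680 (R=2.5000) → pose (3.1741, -2.6973, -2.8680)

(3.1741, -2.6973, -2.8680)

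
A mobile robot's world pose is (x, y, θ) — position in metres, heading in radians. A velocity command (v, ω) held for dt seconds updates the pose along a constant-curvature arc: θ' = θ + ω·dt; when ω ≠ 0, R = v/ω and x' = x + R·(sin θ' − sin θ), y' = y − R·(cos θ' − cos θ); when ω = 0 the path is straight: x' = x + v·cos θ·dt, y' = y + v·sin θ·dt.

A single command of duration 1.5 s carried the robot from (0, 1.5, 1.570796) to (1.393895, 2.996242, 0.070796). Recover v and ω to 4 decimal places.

Δθ = 0.070796 − 1.570796 = -1.500000
ω = Δθ/dt = -1.500000/1.5 = -1.0000
R = −Δy/(cos θ' − cos θ) = -1.5000
v = R·ω = -1.5000·-1.0000 = 1.5000

v = 1.5000, ω = -1.0000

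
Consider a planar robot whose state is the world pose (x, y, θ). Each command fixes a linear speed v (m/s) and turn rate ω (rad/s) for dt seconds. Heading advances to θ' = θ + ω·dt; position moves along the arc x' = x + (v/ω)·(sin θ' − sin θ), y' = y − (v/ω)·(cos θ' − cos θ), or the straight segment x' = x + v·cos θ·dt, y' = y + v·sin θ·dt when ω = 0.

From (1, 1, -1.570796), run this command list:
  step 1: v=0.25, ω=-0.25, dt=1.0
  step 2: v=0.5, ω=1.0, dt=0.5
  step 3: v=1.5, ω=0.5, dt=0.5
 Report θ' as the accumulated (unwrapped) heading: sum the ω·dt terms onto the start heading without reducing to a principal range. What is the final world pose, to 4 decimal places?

step 1: θ'=-1.8208 (R=-1.0000) → pose (0.9689, 0.7526, -1.8208)
step 2: θ'=-1.3208 (R=0.5000) → pose (0.9689, 0.5052, -1.3208)
step 3: θ'=-1.0708 (R=3.0000) → pose (1.2429, -0.1909, -1.0708)

(1.2429, -0.1909, -1.0708)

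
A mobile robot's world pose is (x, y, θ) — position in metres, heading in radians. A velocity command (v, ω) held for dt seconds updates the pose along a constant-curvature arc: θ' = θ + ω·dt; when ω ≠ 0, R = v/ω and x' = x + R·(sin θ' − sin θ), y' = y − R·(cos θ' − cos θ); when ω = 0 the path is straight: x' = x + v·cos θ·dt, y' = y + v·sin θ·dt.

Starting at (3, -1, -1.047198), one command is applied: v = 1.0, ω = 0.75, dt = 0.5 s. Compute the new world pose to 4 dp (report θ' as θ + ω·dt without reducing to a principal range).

θ' = -1.0472 + 0.75·0.5 = -0.6722
R = v/ω = 1.0/0.75 = 1.3333
x' = 3 + 1.3333·(sin -0.6722 − sin -1.0472) = 3.3244
y' = -1 − 1.3333·(cos -0.6722 − cos -1.0472) = -1.3766

(3.3244, -1.3766, -0.6722)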